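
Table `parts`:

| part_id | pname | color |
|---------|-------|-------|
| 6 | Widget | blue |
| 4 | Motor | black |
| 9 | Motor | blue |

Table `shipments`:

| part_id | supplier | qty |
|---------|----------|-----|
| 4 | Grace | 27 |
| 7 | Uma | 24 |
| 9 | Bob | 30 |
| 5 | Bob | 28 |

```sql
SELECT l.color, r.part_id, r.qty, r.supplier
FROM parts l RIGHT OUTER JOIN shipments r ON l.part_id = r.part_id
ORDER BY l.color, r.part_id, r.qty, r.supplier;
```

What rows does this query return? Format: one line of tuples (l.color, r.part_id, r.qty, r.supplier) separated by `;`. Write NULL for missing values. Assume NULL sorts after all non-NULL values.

(black, 4, 27, Grace); (blue, 9, 30, Bob); (NULL, 5, 28, Bob); (NULL, 7, 24, Uma)

RIGHT JOIN keeps every row from `shipments`; unmatched rows get NULL for `parts`'s columns.
Matching on l.part_id = r.part_id.
Matched pairs: 2; unmatched r rows kept: 2.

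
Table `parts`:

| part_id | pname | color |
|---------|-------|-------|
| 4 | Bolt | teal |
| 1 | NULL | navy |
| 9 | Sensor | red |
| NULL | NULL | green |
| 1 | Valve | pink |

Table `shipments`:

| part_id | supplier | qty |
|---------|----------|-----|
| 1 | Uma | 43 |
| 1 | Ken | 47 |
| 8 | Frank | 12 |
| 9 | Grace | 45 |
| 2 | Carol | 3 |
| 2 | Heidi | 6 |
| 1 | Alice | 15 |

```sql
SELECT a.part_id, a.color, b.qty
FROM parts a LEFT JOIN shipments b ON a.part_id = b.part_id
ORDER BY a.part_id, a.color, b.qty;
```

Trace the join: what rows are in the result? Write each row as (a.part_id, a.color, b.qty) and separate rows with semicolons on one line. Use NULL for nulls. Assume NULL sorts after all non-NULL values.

LEFT JOIN keeps every row from `parts`; unmatched rows get NULL for `shipments`'s columns.
Matching on a.part_id = b.part_id. A NULL in a compared column never satisfies the condition.
- a row (part_id=4): no match → kept, b columns NULL.
- a row (part_id=1): matches 3 b row(s) → 3 output row(s).
- a row (part_id=9): matches 1 b row(s) → 1 output row(s).
- a row (part_id=NULL): no match → kept, b columns NULL.
- a row (part_id=1): matches 3 b row(s) → 3 output row(s).
After projecting and ordering:
a.part_id | a.color | b.qty
1 | navy | 15
1 | navy | 43
1 | navy | 47
1 | pink | 15
1 | pink | 43
1 | pink | 47
4 | teal | NULL
9 | red | 45
NULL | green | NULL

(1, navy, 15); (1, navy, 43); (1, navy, 47); (1, pink, 15); (1, pink, 43); (1, pink, 47); (4, teal, NULL); (9, red, 45); (NULL, green, NULL)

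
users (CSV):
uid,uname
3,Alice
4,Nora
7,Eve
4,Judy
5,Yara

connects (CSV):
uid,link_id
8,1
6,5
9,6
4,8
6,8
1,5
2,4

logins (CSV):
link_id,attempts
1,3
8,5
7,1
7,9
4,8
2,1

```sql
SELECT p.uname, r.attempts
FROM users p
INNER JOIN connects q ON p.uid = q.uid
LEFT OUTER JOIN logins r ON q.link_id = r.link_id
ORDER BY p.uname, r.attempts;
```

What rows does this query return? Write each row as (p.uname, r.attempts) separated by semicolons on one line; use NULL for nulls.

Joins associate left-to-right: users INNER JOIN connects on uid gives 2 intermediate row(s).
Then LEFT JOIN `logins r` on link_id: each of those 2 rows is kept; rows whose q.link_id has no match in r get NULL for r's columns.

(Judy, 5); (Nora, 5)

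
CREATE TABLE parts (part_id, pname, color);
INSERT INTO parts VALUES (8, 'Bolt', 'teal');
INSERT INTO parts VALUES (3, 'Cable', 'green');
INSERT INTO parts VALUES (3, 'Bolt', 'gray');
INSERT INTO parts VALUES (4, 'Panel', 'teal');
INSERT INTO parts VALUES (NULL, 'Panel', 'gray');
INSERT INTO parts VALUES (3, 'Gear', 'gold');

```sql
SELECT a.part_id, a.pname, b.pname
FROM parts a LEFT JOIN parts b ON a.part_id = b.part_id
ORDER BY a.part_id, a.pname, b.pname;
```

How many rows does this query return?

12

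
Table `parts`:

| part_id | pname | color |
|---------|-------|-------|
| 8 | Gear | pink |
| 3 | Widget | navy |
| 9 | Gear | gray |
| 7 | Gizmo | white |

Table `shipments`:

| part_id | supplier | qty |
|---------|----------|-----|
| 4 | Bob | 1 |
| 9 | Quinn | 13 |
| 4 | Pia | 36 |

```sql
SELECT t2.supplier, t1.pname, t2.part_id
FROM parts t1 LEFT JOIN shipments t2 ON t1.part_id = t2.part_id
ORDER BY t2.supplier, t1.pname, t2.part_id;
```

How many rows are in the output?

LEFT JOIN keeps every row from `parts`; unmatched rows get NULL for `shipments`'s columns.
Matching on t1.part_id = t2.part_id.
- part_id=8: no t2 row matches, row kept with t2 columns NULL.
- part_id=3: no t2 row matches, row kept with t2 columns NULL.
- part_id=9: 1 matching t2 row(s), so 1 row(s) emitted.
- part_id=7: no t2 row matches, row kept with t2 columns NULL.
Total: 1 matched + 3 padded = 4 rows.

4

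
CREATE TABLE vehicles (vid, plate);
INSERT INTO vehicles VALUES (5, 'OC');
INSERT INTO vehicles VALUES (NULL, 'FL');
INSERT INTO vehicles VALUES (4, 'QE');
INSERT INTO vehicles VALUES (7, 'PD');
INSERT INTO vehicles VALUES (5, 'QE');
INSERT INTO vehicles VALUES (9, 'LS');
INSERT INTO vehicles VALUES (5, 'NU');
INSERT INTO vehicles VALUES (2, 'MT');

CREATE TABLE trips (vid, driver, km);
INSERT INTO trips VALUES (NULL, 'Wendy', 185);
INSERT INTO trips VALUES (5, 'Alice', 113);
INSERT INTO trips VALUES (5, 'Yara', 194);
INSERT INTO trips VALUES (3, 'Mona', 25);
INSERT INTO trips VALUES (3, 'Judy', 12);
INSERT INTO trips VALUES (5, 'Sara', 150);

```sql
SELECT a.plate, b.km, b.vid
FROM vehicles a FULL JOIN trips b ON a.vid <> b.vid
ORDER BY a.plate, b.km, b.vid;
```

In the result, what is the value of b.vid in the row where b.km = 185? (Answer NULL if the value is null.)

NULL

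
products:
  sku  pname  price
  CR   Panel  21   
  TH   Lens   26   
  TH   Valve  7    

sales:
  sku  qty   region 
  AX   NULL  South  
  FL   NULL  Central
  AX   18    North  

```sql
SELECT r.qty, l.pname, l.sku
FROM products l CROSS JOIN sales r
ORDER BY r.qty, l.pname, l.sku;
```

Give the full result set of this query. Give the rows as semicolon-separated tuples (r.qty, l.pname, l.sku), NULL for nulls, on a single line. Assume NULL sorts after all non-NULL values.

CROSS JOIN pairs every row of `products` with every row of `sales`: 3 × 3 = 9 rows.
After projecting and ordering:
r.qty | l.pname | l.sku
18 | Lens | TH
18 | Panel | CR
18 | Valve | TH
NULL | Lens | TH
NULL | Lens | TH
NULL | Panel | CR
NULL | Panel | CR
NULL | Valve | TH
NULL | Valve | TH

(18, Lens, TH); (18, Panel, CR); (18, Valve, TH); (NULL, Lens, TH); (NULL, Lens, TH); (NULL, Panel, CR); (NULL, Panel, CR); (NULL, Valve, TH); (NULL, Valve, TH)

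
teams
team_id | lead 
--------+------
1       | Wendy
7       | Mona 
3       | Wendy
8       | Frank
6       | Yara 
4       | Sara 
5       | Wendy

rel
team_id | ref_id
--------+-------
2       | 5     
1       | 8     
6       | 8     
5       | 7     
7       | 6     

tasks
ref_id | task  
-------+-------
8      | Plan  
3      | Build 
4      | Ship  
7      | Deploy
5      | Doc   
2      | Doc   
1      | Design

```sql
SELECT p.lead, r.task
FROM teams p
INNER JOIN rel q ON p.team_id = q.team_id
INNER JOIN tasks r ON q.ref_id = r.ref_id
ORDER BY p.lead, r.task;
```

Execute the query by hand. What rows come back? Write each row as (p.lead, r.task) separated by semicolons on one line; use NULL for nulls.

(Wendy, Deploy); (Wendy, Plan); (Yara, Plan)

Evaluate left to right. First `teams p INNER JOIN rel q` on team_id: 4 row(s).
Then INNER JOIN `tasks r` on ref_id: keep only rows whose q.ref_id appears in r.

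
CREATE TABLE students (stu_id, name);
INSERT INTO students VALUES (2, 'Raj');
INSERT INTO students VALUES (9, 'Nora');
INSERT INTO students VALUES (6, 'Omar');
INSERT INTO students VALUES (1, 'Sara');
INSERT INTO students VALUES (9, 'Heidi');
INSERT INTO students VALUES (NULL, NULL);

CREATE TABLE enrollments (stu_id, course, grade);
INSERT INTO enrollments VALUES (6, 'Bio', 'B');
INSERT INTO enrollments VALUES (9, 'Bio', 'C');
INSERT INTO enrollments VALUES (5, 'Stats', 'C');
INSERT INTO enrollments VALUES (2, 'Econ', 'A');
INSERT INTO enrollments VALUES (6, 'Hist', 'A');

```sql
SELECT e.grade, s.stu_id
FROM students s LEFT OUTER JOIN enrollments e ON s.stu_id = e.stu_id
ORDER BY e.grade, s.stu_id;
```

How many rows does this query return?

LEFT JOIN keeps every row from `students`; unmatched rows get NULL for `enrollments`'s columns.
Matching on s.stu_id = e.stu_id. A NULL in a compared column never satisfies the condition.
- s row (stu_id=2): matches 1 e row(s) → 1 output row(s).
- s row (stu_id=9): matches 1 e row(s) → 1 output row(s).
- s row (stu_id=6): matches 2 e row(s) → 2 output row(s).
- s row (stu_id=1): no match → kept, e columns NULL.
- s row (stu_id=9): matches 1 e row(s) → 1 output row(s).
- s row (stu_id=NULL): no match → kept, e columns NULL.
Total: 5 matched + 2 padded = 7 rows.

7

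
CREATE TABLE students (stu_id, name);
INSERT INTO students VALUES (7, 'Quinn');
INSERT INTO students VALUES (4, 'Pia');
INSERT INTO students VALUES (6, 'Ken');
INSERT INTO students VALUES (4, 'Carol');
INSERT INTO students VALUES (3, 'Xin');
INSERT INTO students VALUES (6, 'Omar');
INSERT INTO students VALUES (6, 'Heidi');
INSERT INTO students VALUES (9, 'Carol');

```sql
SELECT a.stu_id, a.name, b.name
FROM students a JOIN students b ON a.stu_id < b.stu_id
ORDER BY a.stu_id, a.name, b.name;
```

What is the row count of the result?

24

INNER JOIN keeps only pairs where the ON condition holds.
Matching on a.stu_id < b.stu_id.
- stu_id=7: 1 matching b row(s), so 1 row(s) emitted.
- stu_id=4: 5 matching b row(s), so 5 row(s) emitted.
- stu_id=6: 2 matching b row(s), so 2 row(s) emitted.
- stu_id=4: 5 matching b row(s), so 5 row(s) emitted.
- stu_id=3: 7 matching b row(s), so 7 row(s) emitted.
- stu_id=6: 2 matching b row(s), so 2 row(s) emitted.
- stu_id=6: 2 matching b row(s), so 2 row(s) emitted.
- stu_id=9: no matching b row, dropped.
Total: 24 rows.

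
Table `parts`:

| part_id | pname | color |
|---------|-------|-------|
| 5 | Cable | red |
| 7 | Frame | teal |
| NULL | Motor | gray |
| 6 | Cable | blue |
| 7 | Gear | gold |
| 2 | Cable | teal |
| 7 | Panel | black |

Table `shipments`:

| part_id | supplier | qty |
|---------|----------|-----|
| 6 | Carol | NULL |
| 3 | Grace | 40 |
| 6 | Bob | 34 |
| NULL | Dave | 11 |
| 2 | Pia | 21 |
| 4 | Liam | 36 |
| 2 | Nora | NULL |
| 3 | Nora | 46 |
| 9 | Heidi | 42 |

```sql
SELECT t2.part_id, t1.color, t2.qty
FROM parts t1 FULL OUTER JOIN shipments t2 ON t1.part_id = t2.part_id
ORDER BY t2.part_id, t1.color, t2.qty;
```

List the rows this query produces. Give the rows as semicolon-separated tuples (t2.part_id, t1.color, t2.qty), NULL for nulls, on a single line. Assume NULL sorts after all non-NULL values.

FULL OUTER JOIN keeps every row from both sides; unmatched rows get NULL for the other side's columns.
Matching on t1.part_id = t2.part_id. A NULL in a compared column never satisfies the condition.
- part_id=5: no t2 row matches, row kept with t2 columns NULL.
- part_id=7: no t2 row matches, row kept with t2 columns NULL.
- part_id=NULL: no t2 row matches, row kept with t2 columns NULL.
- part_id=6: 2 matching t2 row(s), so 2 row(s) emitted.
- part_id=7: no t2 row matches, row kept with t2 columns NULL.
- part_id=2: 2 matching t2 row(s), so 2 row(s) emitted.
- part_id=7: no t2 row matches, row kept with t2 columns NULL.
- plus 5 unmatched t2 row(s), each kept with NULL t1 columns.

(2, teal, 21); (2, teal, NULL); (3, NULL, 40); (3, NULL, 46); (4, NULL, 36); (6, blue, 34); (6, blue, NULL); (9, NULL, 42); (NULL, black, NULL); (NULL, gold, NULL); (NULL, gray, NULL); (NULL, red, NULL); (NULL, teal, NULL); (NULL, NULL, 11)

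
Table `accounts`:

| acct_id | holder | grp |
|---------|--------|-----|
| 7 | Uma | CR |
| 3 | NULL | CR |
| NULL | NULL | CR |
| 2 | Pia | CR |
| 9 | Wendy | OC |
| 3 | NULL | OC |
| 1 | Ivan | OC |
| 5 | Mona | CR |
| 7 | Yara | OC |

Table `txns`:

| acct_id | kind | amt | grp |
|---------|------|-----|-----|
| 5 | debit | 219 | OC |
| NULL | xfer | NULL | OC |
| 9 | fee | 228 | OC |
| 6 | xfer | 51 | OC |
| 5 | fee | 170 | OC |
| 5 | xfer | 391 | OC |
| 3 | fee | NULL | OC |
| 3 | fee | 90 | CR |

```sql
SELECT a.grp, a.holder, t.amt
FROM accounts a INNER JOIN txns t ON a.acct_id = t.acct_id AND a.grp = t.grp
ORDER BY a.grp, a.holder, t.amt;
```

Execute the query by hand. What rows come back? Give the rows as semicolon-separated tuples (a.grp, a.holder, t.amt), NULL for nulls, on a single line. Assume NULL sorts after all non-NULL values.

(CR, NULL, 90); (OC, Wendy, 228); (OC, NULL, NULL)

INNER JOIN keeps only pairs where the ON condition holds.
Matching on a.acct_id = t.acct_id AND a.grp = t.grp. A NULL in a compared column never satisfies the condition.
- acct_id=7, grp=CR: no matching t row, dropped.
- acct_id=3, grp=CR: 1 matching t row(s), so 1 row(s) emitted.
- acct_id=NULL, grp=CR: no matching t row, dropped.
- acct_id=2, grp=CR: no matching t row, dropped.
- acct_id=9, grp=OC: 1 matching t row(s), so 1 row(s) emitted.
- acct_id=3, grp=OC: 1 matching t row(s), so 1 row(s) emitted.
- acct_id=1, grp=OC: no matching t row, dropped.
- acct_id=5, grp=CR: no matching t row, dropped.
- acct_id=7, grp=OC: no matching t row, dropped.
After projecting and ordering:
a.grp | a.holder | t.amt
CR | NULL | 90
OC | Wendy | 228
OC | NULL | NULL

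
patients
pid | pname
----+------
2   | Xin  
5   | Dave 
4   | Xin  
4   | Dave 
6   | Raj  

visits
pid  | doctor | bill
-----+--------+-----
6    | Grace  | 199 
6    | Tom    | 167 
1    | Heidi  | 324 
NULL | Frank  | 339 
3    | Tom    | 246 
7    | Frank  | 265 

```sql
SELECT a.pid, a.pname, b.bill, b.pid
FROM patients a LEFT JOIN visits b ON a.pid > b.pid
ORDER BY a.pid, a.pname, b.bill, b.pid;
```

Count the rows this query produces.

LEFT JOIN keeps every row from `patients`; unmatched rows get NULL for `visits`'s columns.
Matching on a.pid > b.pid. A NULL in a compared column never satisfies the condition.
- a[0] pid=2 → 1 match(es) in b → 1 row(s).
- a[1] pid=5 → 2 match(es) in b → 2 row(s).
- a[2] pid=4 → 2 match(es) in b → 2 row(s).
- a[3] pid=4 → 2 match(es) in b → 2 row(s).
- a[4] pid=6 → 2 match(es) in b → 2 row(s).
Total: 9 rows.

9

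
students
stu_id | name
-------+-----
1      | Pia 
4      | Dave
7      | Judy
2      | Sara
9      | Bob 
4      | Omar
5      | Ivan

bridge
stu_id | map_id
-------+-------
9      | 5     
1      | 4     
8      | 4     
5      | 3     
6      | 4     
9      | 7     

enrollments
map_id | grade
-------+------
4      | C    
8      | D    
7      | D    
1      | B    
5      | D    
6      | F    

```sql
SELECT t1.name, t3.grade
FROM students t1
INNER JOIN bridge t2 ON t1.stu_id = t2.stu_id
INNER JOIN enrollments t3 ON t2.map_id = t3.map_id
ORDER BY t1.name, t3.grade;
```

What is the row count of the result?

Evaluate left to right. First `students t1 INNER JOIN bridge t2` on stu_id: 4 row(s).
Then INNER JOIN `enrollments t3` on map_id: keep only rows whose t2.map_id appears in t3.
Result: 3 row(s).

3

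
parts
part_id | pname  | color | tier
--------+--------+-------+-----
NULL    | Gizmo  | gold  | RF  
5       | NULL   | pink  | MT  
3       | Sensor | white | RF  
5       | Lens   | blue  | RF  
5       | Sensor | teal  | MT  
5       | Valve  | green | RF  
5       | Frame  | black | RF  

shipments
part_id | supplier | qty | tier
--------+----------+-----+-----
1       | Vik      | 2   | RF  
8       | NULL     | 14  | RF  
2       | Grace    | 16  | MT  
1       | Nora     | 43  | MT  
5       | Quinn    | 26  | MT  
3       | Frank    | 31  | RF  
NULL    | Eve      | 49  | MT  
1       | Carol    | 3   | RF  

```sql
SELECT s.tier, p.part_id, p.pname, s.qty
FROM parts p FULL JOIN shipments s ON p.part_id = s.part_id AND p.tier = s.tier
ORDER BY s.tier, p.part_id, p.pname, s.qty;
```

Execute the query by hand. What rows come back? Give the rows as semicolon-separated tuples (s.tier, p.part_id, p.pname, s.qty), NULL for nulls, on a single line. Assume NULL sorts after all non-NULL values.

FULL OUTER JOIN keeps every row from both sides; unmatched rows get NULL for the other side's columns.
Matching on p.part_id = s.part_id AND p.tier = s.tier. A NULL in a compared column never satisfies the condition.
- p row (part_id=NULL, tier=RF): no match → kept, s columns NULL.
- p row (part_id=5, tier=MT): matches 1 s row(s) → 1 output row(s).
- p row (part_id=3, tier=RF): matches 1 s row(s) → 1 output row(s).
- p row (part_id=5, tier=RF): no match → kept, s columns NULL.
- p row (part_id=5, tier=MT): matches 1 s row(s) → 1 output row(s).
- p row (part_id=5, tier=RF): no match → kept, s columns NULL.
- p row (part_id=5, tier=RF): no match → kept, s columns NULL.
- plus 6 unmatched s row(s), each kept with NULL p columns.

(MT, 5, Sensor, 26); (MT, 5, NULL, 26); (MT, NULL, NULL, 16); (MT, NULL, NULL, 43); (MT, NULL, NULL, 49); (RF, 3, Sensor, 31); (RF, NULL, NULL, 2); (RF, NULL, NULL, 3); (RF, NULL, NULL, 14); (NULL, 5, Frame, NULL); (NULL, 5, Lens, NULL); (NULL, 5, Valve, NULL); (NULL, NULL, Gizmo, NULL)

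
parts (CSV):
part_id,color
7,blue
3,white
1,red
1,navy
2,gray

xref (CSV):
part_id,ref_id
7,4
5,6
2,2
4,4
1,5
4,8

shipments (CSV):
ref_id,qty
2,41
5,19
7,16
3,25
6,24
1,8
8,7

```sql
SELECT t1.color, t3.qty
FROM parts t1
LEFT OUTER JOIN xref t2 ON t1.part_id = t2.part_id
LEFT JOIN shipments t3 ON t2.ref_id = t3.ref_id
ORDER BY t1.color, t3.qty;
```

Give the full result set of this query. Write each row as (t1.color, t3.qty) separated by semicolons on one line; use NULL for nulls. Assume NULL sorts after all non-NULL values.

(blue, NULL); (gray, 41); (navy, 19); (red, 19); (white, NULL)

Step 1 — t1 LEFT JOIN t2 on part_id → 5 row(s).
Then LEFT JOIN `shipments t3` on ref_id: each of those 5 rows is kept; rows whose t2.ref_id has no match in t3 get NULL for t3's columns.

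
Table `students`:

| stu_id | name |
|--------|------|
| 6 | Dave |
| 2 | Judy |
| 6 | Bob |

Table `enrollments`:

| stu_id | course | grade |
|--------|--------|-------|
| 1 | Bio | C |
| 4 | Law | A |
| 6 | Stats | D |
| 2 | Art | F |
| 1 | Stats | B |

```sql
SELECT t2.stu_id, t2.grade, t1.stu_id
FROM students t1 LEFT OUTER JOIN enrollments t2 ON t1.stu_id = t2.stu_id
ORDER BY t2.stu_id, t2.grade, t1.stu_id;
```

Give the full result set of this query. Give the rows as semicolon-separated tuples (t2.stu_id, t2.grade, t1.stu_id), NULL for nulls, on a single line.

(2, F, 2); (6, D, 6); (6, D, 6)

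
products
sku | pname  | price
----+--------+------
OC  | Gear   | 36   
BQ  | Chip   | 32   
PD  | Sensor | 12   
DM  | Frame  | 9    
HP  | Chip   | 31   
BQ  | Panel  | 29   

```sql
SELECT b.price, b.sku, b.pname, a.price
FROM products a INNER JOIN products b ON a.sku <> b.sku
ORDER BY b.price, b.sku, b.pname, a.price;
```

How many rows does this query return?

INNER JOIN keeps only pairs where the ON condition holds.
Matching on a.sku <> b.sku.
- sku=OC: 5 matching b row(s), so 5 row(s) emitted.
- sku=BQ: 4 matching b row(s), so 4 row(s) emitted.
- sku=PD: 5 matching b row(s), so 5 row(s) emitted.
- sku=DM: 5 matching b row(s), so 5 row(s) emitted.
- sku=HP: 5 matching b row(s), so 5 row(s) emitted.
- sku=BQ: 4 matching b row(s), so 4 row(s) emitted.
Total: 28 rows.

28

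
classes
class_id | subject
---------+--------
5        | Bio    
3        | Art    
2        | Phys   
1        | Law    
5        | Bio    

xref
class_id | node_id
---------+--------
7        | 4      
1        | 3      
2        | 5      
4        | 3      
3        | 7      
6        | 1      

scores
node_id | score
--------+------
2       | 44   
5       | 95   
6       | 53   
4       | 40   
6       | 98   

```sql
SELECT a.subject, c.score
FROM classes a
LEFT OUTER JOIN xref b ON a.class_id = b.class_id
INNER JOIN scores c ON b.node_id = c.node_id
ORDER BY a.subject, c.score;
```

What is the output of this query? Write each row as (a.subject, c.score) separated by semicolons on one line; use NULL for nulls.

(Phys, 95)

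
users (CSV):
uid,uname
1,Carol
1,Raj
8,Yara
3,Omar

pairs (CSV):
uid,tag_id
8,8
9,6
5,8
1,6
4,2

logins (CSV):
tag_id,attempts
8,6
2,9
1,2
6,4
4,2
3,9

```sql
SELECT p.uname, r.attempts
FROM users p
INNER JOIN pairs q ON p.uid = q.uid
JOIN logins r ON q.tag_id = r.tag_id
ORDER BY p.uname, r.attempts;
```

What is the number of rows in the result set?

Step 1 — p INNER JOIN q on uid → 3 row(s).
Then INNER JOIN `logins r` on tag_id: keep only rows whose q.tag_id appears in r.
Result: 3 row(s).

3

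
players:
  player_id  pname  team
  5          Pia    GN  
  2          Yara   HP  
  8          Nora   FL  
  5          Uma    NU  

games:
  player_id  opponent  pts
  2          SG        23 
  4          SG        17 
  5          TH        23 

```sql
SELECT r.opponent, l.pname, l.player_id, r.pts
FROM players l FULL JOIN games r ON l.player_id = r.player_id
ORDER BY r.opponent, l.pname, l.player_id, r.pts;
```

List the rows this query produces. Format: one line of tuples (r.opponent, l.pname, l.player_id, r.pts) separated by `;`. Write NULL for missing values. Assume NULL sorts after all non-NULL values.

(SG, Yara, 2, 23); (SG, NULL, NULL, 17); (TH, Pia, 5, 23); (TH, Uma, 5, 23); (NULL, Nora, 8, NULL)

FULL OUTER JOIN keeps every row from both sides; unmatched rows get NULL for the other side's columns.
Matching on l.player_id = r.player_id.
- l[0] player_id=5 → 1 match(es) in r → 1 row(s).
- l[1] player_id=2 → 1 match(es) in r → 1 row(s).
- l[2] player_id=8 → no match; kept with NULLs on the r side.
- l[3] player_id=5 → 1 match(es) in r → 1 row(s).
- 1 r row(s) had no l match → kept, l columns NULL.
After projecting and ordering:
r.opponent | l.pname | l.player_id | r.pts
SG | Yara | 2 | 23
SG | NULL | NULL | 17
TH | Pia | 5 | 23
TH | Uma | 5 | 23
NULL | Nora | 8 | NULL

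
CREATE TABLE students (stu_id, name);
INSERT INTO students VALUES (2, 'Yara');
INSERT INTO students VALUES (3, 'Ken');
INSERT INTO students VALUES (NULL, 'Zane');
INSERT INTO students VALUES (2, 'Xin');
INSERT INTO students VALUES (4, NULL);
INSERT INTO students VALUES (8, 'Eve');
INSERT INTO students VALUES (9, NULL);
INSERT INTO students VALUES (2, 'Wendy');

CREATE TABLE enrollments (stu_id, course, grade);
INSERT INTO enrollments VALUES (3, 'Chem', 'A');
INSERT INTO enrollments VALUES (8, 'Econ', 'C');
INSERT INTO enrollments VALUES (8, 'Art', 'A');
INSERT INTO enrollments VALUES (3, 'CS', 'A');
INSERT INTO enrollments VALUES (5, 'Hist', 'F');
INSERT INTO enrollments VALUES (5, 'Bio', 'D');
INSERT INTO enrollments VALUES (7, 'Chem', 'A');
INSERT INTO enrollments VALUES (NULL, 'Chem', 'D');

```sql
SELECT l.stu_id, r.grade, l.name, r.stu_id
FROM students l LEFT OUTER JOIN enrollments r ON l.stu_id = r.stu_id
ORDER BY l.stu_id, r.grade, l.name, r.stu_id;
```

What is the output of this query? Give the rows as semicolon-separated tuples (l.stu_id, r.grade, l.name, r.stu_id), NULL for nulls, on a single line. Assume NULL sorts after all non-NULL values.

LEFT JOIN keeps every row from `students`; unmatched rows get NULL for `enrollments`'s columns.
Matching on l.stu_id = r.stu_id. A NULL in a compared column never satisfies the condition.
- l (stu_id=2) has no partner → padded with NULL.
- l (stu_id=3) pairs with 2 row(s) of r.
- l (stu_id=NULL) has no partner → padded with NULL.
- l (stu_id=2) has no partner → padded with NULL.
- l (stu_id=4) has no partner → padded with NULL.
- l (stu_id=8) pairs with 2 row(s) of r.
- l (stu_id=9) has no partner → padded with NULL.
- l (stu_id=2) has no partner → padded with NULL.
After projecting and ordering:
l.stu_id | r.grade | l.name | r.stu_id
2 | NULL | Wendy | NULL
2 | NULL | Xin | NULL
2 | NULL | Yara | NULL
3 | A | Ken | 3
3 | A | Ken | 3
4 | NULL | NULL | NULL
8 | A | Eve | 8
8 | C | Eve | 8
9 | NULL | NULL | NULL
NULL | NULL | Zane | NULL

(2, NULL, Wendy, NULL); (2, NULL, Xin, NULL); (2, NULL, Yara, NULL); (3, A, Ken, 3); (3, A, Ken, 3); (4, NULL, NULL, NULL); (8, A, Eve, 8); (8, C, Eve, 8); (9, NULL, NULL, NULL); (NULL, NULL, Zane, NULL)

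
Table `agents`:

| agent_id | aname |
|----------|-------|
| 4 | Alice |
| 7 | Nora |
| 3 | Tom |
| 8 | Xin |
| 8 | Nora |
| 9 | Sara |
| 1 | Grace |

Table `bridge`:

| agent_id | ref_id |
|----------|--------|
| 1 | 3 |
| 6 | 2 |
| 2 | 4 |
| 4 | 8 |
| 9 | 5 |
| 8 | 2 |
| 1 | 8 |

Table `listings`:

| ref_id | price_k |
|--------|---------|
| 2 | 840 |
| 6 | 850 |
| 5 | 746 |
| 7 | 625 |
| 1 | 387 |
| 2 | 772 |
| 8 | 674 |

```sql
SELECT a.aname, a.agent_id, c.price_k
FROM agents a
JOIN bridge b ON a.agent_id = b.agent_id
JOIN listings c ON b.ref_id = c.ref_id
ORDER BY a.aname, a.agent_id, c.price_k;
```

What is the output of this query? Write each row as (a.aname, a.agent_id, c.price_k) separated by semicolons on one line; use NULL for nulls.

(Alice, 4, 674); (Grace, 1, 674); (Nora, 8, 772); (Nora, 8, 840); (Sara, 9, 746); (Xin, 8, 772); (Xin, 8, 840)

Step 1 — a INNER JOIN b on agent_id → 6 row(s).
Then INNER JOIN `listings c` on ref_id: keep only rows whose b.ref_id appears in c.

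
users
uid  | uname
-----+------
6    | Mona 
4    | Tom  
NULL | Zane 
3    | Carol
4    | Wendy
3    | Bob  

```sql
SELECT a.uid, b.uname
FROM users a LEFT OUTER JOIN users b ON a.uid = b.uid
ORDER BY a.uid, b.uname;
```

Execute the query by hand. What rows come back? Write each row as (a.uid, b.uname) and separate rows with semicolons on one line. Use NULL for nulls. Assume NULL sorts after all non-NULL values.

(3, Bob); (3, Bob); (3, Carol); (3, Carol); (4, Tom); (4, Tom); (4, Wendy); (4, Wendy); (6, Mona); (NULL, NULL)

LEFT JOIN keeps every row from `users a`; unmatched rows get NULL for `users b`'s columns.
Matching on a.uid = b.uid. A NULL in a compared column never satisfies the condition.
- a (uid=6) pairs with 1 row(s) of b.
- a (uid=4) pairs with 2 row(s) of b.
- a (uid=NULL) has no partner → padded with NULL.
- a (uid=3) pairs with 2 row(s) of b.
- a (uid=4) pairs with 2 row(s) of b.
- a (uid=3) pairs with 2 row(s) of b.
After projecting and ordering:
a.uid | b.uname
3 | Bob
3 | Bob
3 | Carol
3 | Carol
4 | Tom
4 | Tom
4 | Wendy
4 | Wendy
6 | Mona
NULL | NULL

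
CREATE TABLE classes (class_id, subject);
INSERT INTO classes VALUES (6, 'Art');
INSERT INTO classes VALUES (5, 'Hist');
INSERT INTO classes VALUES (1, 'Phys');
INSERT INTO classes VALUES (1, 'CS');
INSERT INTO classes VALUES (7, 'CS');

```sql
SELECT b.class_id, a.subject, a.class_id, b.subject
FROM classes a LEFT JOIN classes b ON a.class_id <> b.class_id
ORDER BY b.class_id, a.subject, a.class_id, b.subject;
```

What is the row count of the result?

18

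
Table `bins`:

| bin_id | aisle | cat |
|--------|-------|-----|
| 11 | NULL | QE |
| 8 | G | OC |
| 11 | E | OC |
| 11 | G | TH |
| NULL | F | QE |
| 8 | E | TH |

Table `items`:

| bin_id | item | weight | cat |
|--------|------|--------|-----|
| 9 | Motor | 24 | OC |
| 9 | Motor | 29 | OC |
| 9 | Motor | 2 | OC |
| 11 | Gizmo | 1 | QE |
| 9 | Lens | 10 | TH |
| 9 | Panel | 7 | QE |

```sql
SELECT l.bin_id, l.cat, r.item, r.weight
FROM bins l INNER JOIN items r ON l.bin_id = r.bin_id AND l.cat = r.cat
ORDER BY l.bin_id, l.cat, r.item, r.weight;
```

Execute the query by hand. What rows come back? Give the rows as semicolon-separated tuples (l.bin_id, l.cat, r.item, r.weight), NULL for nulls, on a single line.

(11, QE, Gizmo, 1)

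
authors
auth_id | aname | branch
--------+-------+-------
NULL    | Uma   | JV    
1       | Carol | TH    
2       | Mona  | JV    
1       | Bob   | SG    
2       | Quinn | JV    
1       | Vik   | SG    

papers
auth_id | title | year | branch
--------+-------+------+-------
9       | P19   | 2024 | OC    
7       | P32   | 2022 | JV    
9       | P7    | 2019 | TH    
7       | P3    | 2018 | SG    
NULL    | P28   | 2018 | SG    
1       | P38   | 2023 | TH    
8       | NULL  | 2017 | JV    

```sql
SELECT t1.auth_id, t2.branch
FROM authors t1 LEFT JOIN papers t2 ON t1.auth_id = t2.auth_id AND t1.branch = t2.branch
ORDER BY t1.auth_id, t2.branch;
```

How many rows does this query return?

LEFT JOIN keeps every row from `authors`; unmatched rows get NULL for `papers`'s columns.
Matching on t1.auth_id = t2.auth_id AND t1.branch = t2.branch. A NULL in a compared column never satisfies the condition.
Matched pairs: 1; unmatched t1 rows kept: 5.
Total: 1 matched + 5 padded = 6 rows.

6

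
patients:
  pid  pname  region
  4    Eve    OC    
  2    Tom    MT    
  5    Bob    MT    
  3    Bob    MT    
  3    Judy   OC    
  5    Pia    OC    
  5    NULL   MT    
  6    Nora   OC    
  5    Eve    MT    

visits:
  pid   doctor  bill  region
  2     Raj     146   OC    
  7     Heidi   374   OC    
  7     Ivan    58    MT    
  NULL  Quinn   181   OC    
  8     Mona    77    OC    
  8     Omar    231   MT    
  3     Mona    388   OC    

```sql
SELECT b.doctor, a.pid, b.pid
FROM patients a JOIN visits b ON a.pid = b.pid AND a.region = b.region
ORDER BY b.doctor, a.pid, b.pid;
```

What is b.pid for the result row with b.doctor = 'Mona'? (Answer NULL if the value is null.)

3

INNER JOIN keeps only pairs where the ON condition holds.
Matching on a.pid = b.pid AND a.region = b.region. A NULL in a compared column never satisfies the condition.
- pid=4, region=OC: no matching b row, dropped.
- pid=2, region=MT: no matching b row, dropped.
- pid=5, region=MT: no matching b row, dropped.
- pid=3, region=MT: no matching b row, dropped.
- pid=3, region=OC: 1 matching b row(s), so 1 row(s) emitted.
- pid=5, region=OC: no matching b row, dropped.
- pid=5, region=MT: no matching b row, dropped.
- pid=6, region=OC: no matching b row, dropped.
- pid=5, region=MT: no matching b row, dropped.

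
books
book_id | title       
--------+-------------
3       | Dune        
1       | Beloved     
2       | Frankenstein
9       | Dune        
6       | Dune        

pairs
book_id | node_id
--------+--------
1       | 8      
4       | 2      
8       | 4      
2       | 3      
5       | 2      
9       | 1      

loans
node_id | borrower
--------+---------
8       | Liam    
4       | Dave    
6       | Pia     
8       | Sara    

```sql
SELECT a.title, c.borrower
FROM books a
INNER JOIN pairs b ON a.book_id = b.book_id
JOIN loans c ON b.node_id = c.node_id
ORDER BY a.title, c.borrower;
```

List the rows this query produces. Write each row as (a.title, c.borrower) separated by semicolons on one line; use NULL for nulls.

(Beloved, Liam); (Beloved, Sara)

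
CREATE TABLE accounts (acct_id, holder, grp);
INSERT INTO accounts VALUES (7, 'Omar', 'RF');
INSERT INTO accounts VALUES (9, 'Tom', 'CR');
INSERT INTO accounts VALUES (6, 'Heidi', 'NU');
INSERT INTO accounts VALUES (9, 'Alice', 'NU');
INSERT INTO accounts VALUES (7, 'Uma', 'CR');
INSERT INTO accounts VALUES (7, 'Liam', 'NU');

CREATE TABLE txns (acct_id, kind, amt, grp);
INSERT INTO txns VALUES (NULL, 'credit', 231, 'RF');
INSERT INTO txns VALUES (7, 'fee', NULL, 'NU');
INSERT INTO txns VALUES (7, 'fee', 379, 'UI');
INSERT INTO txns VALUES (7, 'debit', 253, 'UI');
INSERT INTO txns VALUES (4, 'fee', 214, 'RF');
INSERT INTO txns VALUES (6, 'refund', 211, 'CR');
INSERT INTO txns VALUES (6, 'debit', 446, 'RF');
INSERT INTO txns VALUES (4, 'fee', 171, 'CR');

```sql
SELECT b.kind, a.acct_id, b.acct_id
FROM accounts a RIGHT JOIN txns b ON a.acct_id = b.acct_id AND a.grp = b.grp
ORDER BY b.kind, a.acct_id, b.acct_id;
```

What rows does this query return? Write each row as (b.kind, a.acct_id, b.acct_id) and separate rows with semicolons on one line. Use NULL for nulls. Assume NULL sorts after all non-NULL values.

(credit, NULL, NULL); (debit, NULL, 6); (debit, NULL, 7); (fee, 7, 7); (fee, NULL, 4); (fee, NULL, 4); (fee, NULL, 7); (refund, NULL, 6)

RIGHT JOIN keeps every row from `txns`; unmatched rows get NULL for `accounts`'s columns.
Matching on a.acct_id = b.acct_id AND a.grp = b.grp. A NULL in a compared column never satisfies the condition.
- a[0] acct_id=7, grp=RF → no match.
- a[1] acct_id=9, grp=CR → no match.
- a[2] acct_id=6, grp=NU → no match.
- a[3] acct_id=9, grp=NU → no match.
- a[4] acct_id=7, grp=CR → no match.
- a[5] acct_id=7, grp=NU → 1 match(es) in b → 1 row(s).
- 7 row(s) from b found no a partner → padded with NULL.
After projecting and ordering:
b.kind | a.acct_id | b.acct_id
credit | NULL | NULL
debit | NULL | 6
debit | NULL | 7
fee | 7 | 7
fee | NULL | 4
fee | NULL | 4
fee | NULL | 7
refund | NULL | 6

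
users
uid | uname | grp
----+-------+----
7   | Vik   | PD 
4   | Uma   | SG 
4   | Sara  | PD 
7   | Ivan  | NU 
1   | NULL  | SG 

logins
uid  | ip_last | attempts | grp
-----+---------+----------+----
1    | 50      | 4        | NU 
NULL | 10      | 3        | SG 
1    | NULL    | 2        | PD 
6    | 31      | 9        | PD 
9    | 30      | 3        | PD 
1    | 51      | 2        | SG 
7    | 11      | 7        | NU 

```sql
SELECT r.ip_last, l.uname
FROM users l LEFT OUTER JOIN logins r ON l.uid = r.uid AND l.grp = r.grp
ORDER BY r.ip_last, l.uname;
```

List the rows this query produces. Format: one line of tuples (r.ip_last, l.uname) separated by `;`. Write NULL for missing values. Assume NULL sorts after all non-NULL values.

(11, Ivan); (51, NULL); (NULL, Sara); (NULL, Uma); (NULL, Vik)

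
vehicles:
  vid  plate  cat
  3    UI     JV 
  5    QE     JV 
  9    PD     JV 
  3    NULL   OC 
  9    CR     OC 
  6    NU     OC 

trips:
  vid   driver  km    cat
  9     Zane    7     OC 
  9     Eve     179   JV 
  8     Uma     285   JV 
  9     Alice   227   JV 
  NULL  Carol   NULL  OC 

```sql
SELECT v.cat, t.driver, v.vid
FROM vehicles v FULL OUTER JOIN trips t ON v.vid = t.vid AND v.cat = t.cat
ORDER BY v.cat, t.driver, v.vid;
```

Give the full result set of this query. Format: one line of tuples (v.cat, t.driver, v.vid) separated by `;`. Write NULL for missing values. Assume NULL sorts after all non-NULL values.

(JV, Alice, 9); (JV, Eve, 9); (JV, NULL, 3); (JV, NULL, 5); (OC, Zane, 9); (OC, NULL, 3); (OC, NULL, 6); (NULL, Carol, NULL); (NULL, Uma, NULL)

FULL OUTER JOIN keeps every row from both sides; unmatched rows get NULL for the other side's columns.
Matching on v.vid = t.vid AND v.cat = t.cat. A NULL in a compared column never satisfies the condition.
- v row (vid=3, cat=JV): no match → kept, t columns NULL.
- v row (vid=5, cat=JV): no match → kept, t columns NULL.
- v row (vid=9, cat=JV): matches 2 t row(s) → 2 output row(s).
- v row (vid=3, cat=OC): no match → kept, t columns NULL.
- v row (vid=9, cat=OC): matches 1 t row(s) → 1 output row(s).
- v row (vid=6, cat=OC): no match → kept, t columns NULL.
- 2 t row(s) had no v match → kept, v columns NULL.
After projecting and ordering:
v.cat | t.driver | v.vid
JV | Alice | 9
JV | Eve | 9
JV | NULL | 3
JV | NULL | 5
OC | Zane | 9
OC | NULL | 3
OC | NULL | 6
NULL | Carol | NULL
NULL | Uma | NULL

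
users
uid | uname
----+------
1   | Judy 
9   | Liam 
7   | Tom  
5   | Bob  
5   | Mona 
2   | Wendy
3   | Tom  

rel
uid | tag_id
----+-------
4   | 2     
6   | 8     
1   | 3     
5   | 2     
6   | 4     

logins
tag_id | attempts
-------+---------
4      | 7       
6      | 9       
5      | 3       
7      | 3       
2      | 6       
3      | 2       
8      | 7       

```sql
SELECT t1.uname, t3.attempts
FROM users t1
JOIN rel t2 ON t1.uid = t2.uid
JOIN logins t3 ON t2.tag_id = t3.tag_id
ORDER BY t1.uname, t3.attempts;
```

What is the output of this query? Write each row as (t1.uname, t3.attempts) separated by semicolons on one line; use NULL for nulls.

Evaluate left to right. First `users t1 INNER JOIN rel t2` on uid: 3 row(s).
Then INNER JOIN `logins t3` on tag_id: keep only rows whose t2.tag_id appears in t3.

(Bob, 6); (Judy, 2); (Mona, 6)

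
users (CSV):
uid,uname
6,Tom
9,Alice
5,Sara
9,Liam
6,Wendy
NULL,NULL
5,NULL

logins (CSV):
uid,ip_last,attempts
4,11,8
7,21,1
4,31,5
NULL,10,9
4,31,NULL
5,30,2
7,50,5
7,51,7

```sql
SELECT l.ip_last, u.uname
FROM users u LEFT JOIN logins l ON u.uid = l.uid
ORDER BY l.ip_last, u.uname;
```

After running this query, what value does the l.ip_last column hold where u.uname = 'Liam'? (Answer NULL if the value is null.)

NULL

LEFT JOIN keeps every row from `users`; unmatched rows get NULL for `logins`'s columns.
Matching on u.uid = l.uid. A NULL in a compared column never satisfies the condition.
- u[0] uid=6 → no match; kept with NULLs on the l side.
- u[1] uid=9 → no match; kept with NULLs on the l side.
- u[2] uid=5 → 1 match(es) in l → 1 row(s).
- u[3] uid=9 → no match; kept with NULLs on the l side.
- u[4] uid=6 → no match; kept with NULLs on the l side.
- u[5] uid=NULL → no match; kept with NULLs on the l side.
- u[6] uid=5 → 1 match(es) in l → 1 row(s).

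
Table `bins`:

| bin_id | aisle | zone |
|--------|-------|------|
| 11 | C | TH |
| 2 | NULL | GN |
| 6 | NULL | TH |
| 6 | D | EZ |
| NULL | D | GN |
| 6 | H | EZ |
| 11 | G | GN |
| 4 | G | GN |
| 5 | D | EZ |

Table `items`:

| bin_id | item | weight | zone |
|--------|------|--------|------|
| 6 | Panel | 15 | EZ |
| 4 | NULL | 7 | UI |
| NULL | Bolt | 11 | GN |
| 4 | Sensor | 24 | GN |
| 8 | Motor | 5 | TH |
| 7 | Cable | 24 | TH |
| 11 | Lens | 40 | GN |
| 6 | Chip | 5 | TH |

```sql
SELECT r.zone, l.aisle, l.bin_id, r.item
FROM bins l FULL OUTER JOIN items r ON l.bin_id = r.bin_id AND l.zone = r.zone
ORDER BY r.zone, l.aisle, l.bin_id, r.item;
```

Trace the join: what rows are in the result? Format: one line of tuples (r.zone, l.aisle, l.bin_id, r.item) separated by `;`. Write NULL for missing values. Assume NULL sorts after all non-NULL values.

FULL OUTER JOIN keeps every row from both sides; unmatched rows get NULL for the other side's columns.
Matching on l.bin_id = r.bin_id AND l.zone = r.zone. A NULL in a compared column never satisfies the condition.
- l row (bin_id=11, zone=TH): no match → kept, r columns NULL.
- l row (bin_id=2, zone=GN): no match → kept, r columns NULL.
- l row (bin_id=6, zone=TH): matches 1 r row(s) → 1 output row(s).
- l row (bin_id=6, zone=EZ): matches 1 r row(s) → 1 output row(s).
- l row (bin_id=NULL, zone=GN): no match → kept, r columns NULL.
- l row (bin_id=6, zone=EZ): matches 1 r row(s) → 1 output row(s).
- l row (bin_id=11, zone=GN): matches 1 r row(s) → 1 output row(s).
- l row (bin_id=4, zone=GN): matches 1 r row(s) → 1 output row(s).
- l row (bin_id=5, zone=EZ): no match → kept, r columns NULL.
- 4 r row(s) had no l match → kept, l columns NULL.

(EZ, D, 6, Panel); (EZ, H, 6, Panel); (GN, G, 4, Sensor); (GN, G, 11, Lens); (GN, NULL, NULL, Bolt); (TH, NULL, 6, Chip); (TH, NULL, NULL, Cable); (TH, NULL, NULL, Motor); (UI, NULL, NULL, NULL); (NULL, C, 11, NULL); (NULL, D, 5, NULL); (NULL, D, NULL, NULL); (NULL, NULL, 2, NULL)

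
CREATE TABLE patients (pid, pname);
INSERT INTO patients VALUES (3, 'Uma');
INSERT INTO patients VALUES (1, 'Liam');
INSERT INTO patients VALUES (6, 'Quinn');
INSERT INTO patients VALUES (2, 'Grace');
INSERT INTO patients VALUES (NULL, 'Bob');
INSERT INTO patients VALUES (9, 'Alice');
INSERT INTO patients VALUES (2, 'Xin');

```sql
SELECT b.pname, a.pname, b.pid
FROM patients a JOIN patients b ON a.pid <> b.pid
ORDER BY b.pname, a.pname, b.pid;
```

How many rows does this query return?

INNER JOIN keeps only pairs where the ON condition holds.
Matching on a.pid <> b.pid. A NULL in a compared column never satisfies the condition.
- pid=3: 5 matching b row(s), so 5 row(s) emitted.
- pid=1: 5 matching b row(s), so 5 row(s) emitted.
- pid=6: 5 matching b row(s), so 5 row(s) emitted.
- pid=2: 4 matching b row(s), so 4 row(s) emitted.
- pid=NULL: no matching b row, dropped.
- pid=9: 5 matching b row(s), so 5 row(s) emitted.
- pid=2: 4 matching b row(s), so 4 row(s) emitted.
Total: 28 rows.

28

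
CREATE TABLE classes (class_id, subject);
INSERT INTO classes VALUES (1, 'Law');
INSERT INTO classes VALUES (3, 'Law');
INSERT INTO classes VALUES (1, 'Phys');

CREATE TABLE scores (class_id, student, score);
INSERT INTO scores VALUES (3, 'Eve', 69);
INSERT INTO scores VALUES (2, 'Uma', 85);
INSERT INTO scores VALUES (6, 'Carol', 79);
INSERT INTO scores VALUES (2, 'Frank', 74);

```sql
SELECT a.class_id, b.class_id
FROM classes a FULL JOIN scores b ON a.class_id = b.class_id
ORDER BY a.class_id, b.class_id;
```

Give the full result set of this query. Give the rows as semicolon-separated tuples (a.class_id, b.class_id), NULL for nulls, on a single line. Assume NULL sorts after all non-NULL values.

FULL OUTER JOIN keeps every row from both sides; unmatched rows get NULL for the other side's columns.
Matching on a.class_id = b.class_id.
- a (class_id=1) has no partner → padded with NULL.
- a (class_id=3) pairs with 1 row(s) of b.
- a (class_id=1) has no partner → padded with NULL.
- 3 row(s) from b found no a partner → padded with NULL.
After projecting and ordering:
a.class_id | b.class_id
1 | NULL
1 | NULL
3 | 3
NULL | 2
NULL | 2
NULL | 6

(1, NULL); (1, NULL); (3, 3); (NULL, 2); (NULL, 2); (NULL, 6)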